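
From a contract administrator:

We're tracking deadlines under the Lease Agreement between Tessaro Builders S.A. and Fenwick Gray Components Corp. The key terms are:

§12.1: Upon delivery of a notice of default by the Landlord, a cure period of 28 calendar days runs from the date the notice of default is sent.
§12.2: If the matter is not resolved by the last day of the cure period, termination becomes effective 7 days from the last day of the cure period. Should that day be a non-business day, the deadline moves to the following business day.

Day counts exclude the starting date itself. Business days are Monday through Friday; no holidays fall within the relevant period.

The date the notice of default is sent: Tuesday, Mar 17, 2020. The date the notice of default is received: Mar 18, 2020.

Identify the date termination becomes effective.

Apr 21, 2020

The last day of the cure period: Mar 17, 2020 + 28 days = Apr 14, 2020.
The date termination becomes effective: Apr 14, 2020 + 7 days = Apr 21, 2020. Apr 21, 2020 is a Tuesday, so no roll-forward applies.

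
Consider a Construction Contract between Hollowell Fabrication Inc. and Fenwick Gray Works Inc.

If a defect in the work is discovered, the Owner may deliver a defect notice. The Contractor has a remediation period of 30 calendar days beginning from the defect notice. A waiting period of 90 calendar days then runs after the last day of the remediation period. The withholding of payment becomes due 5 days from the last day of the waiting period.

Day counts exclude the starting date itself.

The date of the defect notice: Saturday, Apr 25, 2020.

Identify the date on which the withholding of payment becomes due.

The last day of the remediation period: Apr 25, 2020 + 30 days = May 25, 2020.
Adding 90 calendar days to May 25, 2020 gives Aug 23, 2020, which is the last day of the waiting period.
Adding 5 calendar days to Aug 23, 2020 gives Aug 28, 2020, which is the date on which the withholding of payment becomes due.

Aug 28, 2020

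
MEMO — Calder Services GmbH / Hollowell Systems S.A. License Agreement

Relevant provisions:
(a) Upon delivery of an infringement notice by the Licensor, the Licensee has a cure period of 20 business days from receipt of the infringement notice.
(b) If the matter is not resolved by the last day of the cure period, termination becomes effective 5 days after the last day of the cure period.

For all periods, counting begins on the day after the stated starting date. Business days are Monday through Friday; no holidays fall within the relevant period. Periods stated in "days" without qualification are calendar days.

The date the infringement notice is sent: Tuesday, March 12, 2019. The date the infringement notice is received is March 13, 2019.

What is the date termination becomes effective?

The last day of the cure period: counting 20 business days from Wednesday, March 13, 2019 (Mar 14, Mar 15, Mar 18, Mar 19, …, Apr 8, Apr 9, Apr 10, skipping weekends) reaches Wednesday, April 10, 2019.
Adding 5 calendar days to April 10, 2019 gives April 15, 2019, which is the date termination becomes effective.

April 15, 2019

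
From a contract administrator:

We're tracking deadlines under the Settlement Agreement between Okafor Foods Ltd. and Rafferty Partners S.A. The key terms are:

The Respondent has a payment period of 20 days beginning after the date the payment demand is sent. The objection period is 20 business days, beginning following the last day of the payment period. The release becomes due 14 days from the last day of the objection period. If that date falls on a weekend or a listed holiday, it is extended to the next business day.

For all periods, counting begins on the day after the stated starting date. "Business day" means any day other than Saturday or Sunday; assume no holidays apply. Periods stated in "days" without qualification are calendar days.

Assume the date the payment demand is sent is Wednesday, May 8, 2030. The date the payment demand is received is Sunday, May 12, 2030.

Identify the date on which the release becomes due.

The last day of the payment period: 20 calendar days after May 8, 2030 is May 28, 2030.
The last day of the objection period: counting 20 business days from Tuesday, May 28, 2030 (May 29, May 30, May 31, Jun 3, …, Jun 21, Jun 24, Jun 25, skipping weekends) reaches Tuesday, Jun 25, 2030.
The date on which the release becomes due: 14 calendar days after Jun 25, 2030 is Jul 9, 2030. Jul 9, 2030 is a Tuesday, so no roll-forward applies.

Jul 9, 2030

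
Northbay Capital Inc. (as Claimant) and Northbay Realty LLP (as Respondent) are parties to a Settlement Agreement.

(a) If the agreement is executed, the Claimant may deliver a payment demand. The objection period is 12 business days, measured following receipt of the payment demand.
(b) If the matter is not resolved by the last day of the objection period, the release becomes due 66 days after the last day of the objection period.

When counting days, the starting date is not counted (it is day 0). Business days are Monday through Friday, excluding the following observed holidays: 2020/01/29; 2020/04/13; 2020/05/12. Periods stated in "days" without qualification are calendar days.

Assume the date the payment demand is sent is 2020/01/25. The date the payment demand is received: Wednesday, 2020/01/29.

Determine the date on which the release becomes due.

2020/04/20

From Wednesday, 2020/01/29, 12 business days (Jan 30, Jan 31, Feb 3, Feb 4, …, Feb 12, Feb 13, Feb 14, skipping weekends) brings us to Friday, 2020/02/14, which is the last day of the objection period.
Adding 66 calendar days to 2020/02/14 gives 2020/04/20, which is the date on which the release becomes due.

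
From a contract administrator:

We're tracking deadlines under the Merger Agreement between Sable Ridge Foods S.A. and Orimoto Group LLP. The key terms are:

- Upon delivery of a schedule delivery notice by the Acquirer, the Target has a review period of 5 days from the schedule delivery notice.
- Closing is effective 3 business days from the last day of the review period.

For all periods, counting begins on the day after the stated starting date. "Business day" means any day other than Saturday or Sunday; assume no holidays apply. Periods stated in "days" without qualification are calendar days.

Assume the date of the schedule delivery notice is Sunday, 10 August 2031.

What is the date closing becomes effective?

The last day of the review period: 10 August 2031 + 5 days = 15 August 2031.
The date closing becomes effective: counting 3 business days from Friday, 15 August 2031 (Aug 18, Aug 19, Aug 20, skipping weekends) reaches Wednesday, 20 August 2031.

20 August 2031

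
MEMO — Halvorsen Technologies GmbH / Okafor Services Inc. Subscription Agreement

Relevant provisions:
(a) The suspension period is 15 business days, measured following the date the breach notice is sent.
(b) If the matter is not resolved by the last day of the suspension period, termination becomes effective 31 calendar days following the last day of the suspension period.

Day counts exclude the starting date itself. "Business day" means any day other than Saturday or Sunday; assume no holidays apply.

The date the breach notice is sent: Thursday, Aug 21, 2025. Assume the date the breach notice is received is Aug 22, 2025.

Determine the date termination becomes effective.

The last day of the suspension period: 15 business days after Thursday, Aug 21, 2025, skipping weekends — Aug 22, Aug 25, Aug 26, Aug 27, …, Sep 9, Sep 10, Sep 11 — lands on Thursday, Sep 11, 2025.
The date termination becomes effective: Sep 11, 2025 + 31 days = Oct 12, 2025.

Oct 12, 2025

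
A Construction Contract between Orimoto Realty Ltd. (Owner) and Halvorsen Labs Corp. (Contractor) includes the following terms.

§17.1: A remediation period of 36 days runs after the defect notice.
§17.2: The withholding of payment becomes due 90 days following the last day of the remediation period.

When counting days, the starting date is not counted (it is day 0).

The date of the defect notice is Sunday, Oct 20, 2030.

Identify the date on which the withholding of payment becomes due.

Feb 23, 2031

Adding 36 calendar days to Oct 20, 2030 gives Nov 25, 2030, which is the last day of the remediation period.
The date on which the withholding of payment becomes due: 90 calendar days after Nov 25, 2030 is Feb 23, 2031.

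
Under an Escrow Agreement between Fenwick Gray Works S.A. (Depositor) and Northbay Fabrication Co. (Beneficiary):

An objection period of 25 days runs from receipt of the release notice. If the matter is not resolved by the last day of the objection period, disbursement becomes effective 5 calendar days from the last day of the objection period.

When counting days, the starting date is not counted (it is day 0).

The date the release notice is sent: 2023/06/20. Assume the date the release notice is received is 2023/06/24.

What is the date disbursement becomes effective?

The last day of the objection period: 25 calendar days after 2023/06/24 is 2023/07/19.
The date disbursement becomes effective: 2023/07/19 + 5 days = 2023/07/24.

2023/07/24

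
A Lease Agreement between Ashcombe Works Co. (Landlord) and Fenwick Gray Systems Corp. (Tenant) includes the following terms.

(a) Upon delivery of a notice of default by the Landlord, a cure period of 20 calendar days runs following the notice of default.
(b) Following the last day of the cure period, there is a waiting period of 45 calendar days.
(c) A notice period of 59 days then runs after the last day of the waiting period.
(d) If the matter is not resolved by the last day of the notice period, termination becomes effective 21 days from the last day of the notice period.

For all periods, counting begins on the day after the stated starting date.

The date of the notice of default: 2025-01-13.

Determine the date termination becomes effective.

2025-06-07

Adding 20 calendar days to 2025-01-13 gives 2025-02-02, which is the last day of the cure period.
The last day of the waiting period: 2025-02-02 + 45 days = 2025-03-19.
The last day of the notice period: 2025-03-19 + 59 days = 2025-05-17.
Adding 21 calendar days to 2025-05-17 gives 2025-06-07, which is the date termination becomes effective.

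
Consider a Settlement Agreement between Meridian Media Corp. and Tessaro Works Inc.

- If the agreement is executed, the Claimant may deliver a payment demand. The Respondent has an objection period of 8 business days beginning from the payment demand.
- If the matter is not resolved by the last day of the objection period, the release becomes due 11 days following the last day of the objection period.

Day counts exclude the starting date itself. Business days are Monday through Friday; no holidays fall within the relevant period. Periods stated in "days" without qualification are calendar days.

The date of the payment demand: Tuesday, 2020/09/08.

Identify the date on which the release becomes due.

2020/09/29

The last day of the objection period: counting 8 business days from Tuesday, 2020/09/08 (Sep 9, Sep 10, Sep 11, Sep 14, Sep 15, Sep 16, Sep 17, Sep 18, skipping weekends) reaches Friday, 2020/09/18.
The date on which the release becomes due: 11 calendar days after 2020/09/18 is 2020/09/29.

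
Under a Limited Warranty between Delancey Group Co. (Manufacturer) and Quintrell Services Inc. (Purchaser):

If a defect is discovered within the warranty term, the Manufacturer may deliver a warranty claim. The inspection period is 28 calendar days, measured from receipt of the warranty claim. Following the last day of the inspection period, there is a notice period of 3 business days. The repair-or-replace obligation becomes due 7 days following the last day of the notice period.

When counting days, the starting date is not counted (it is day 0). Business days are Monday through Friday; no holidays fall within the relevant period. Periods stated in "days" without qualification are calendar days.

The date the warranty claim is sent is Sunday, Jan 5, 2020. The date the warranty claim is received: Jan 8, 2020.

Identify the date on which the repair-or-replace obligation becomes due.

Feb 17, 2020

The last day of the inspection period: Jan 8, 2020 + 28 days = Feb 5, 2020.
The last day of the notice period: counting 3 business days from Wednesday, Feb 5, 2020 (Feb 6, Feb 7, Feb 10, skipping weekends) reaches Monday, Feb 10, 2020.
The date on which the repair-or-replace obligation becomes due: 7 calendar days after Feb 10, 2020 is Feb 17, 2020.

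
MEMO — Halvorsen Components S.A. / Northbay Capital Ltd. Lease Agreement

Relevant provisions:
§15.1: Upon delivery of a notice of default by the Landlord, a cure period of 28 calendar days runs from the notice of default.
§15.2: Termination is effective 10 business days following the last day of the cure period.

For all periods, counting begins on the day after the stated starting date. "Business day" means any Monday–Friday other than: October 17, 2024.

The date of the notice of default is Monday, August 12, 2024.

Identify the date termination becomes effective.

Adding 28 calendar days to August 12, 2024 gives September 9, 2024, which is the last day of the cure period.
From Monday, September 9, 2024, 10 business days (Sep 10, Sep 11, Sep 12, Sep 13, Sep 16, Sep 17, Sep 18, Sep 19, Sep 20, Sep 23, skipping weekends) brings us to Monday, September 23, 2024, which is the date termination becomes effective.

September 23, 2024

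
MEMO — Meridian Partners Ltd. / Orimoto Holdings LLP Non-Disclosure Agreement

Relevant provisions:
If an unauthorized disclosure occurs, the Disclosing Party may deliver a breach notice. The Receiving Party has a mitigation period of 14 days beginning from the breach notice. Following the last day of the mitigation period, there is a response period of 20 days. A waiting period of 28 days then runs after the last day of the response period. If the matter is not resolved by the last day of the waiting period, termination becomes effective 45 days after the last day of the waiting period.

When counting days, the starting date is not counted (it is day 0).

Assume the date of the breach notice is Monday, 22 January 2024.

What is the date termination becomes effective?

Adding 14 calendar days to 22 January 2024 gives 5 February 2024, which is the last day of the mitigation period.
Adding 20 calendar days to 5 February 2024 gives 25 February 2024, which is the last day of the response period.
The last day of the waiting period: 28 calendar days after 25 February 2024 is 24 March 2024.
The date termination becomes effective: 45 calendar days after 24 March 2024 is 8 May 2024.

8 May 2024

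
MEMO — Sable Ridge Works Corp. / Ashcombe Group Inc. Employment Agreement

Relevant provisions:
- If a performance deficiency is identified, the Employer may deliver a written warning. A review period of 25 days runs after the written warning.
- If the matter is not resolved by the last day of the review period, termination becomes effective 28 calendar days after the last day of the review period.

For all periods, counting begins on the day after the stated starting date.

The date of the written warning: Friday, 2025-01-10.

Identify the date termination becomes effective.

2025-03-04

The last day of the review period: 25 calendar days after 2025-01-10 is 2025-02-04.
Adding 28 calendar days to 2025-02-04 gives 2025-03-04, which is the date termination becomes effective.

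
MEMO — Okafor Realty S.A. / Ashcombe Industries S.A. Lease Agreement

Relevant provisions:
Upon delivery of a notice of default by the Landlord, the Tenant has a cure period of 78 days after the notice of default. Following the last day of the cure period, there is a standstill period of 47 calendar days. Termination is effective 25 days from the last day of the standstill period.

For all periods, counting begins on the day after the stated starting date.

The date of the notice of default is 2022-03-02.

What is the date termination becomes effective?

The last day of the cure period: 78 calendar days after 2022-03-02 is 2022-05-19.
Adding 47 calendar days to 2022-05-19 gives 2022-07-05, which is the last day of the standstill period.
Adding 25 calendar days to 2022-07-05 gives 2022-07-30, which is the date termination becomes effective.

2022-07-30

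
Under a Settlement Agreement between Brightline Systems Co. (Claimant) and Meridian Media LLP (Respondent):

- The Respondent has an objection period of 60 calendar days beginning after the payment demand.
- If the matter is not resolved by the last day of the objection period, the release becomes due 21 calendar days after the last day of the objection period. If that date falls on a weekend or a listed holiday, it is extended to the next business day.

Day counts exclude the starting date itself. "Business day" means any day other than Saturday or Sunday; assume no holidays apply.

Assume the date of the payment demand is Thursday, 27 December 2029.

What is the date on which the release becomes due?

18 March 2030

Adding 60 calendar days to 27 December 2029 gives 25 February 2030, which is the last day of the objection period.
The date on which the release becomes due: 21 calendar days after 25 February 2030 is 18 March 2030. 18 March 2030 is a Monday, so no roll-forward applies.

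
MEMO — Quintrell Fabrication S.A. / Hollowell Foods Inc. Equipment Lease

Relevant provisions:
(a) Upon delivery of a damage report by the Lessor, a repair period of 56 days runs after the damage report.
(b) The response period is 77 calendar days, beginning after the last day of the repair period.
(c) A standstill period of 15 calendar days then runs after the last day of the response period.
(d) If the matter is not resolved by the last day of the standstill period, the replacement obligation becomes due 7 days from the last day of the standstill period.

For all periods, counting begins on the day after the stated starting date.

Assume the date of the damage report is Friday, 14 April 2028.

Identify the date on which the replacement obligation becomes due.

16 September 2028

The last day of the repair period: 14 April 2028 + 56 days = 9 June 2028.
Adding 77 calendar days to 9 June 2028 gives 25 August 2028, which is the last day of the response period.
The last day of the standstill period: 15 calendar days after 25 August 2028 is 9 September 2028.
The date on which the replacement obligation becomes due: 9 September 2028 + 7 days = 16 September 2028.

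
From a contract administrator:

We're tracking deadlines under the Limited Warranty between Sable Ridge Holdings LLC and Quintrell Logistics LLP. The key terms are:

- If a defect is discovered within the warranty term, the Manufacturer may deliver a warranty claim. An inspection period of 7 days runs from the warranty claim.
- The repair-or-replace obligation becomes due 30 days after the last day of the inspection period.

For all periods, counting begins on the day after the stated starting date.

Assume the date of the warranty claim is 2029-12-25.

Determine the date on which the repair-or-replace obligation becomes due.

Adding 7 calendar days to 2029-12-25 gives 2030-01-01, which is the last day of the inspection period.
The date on which the repair-or-replace obligation becomes due: 2030-01-01 + 30 days = 2030-01-31.

2030-01-31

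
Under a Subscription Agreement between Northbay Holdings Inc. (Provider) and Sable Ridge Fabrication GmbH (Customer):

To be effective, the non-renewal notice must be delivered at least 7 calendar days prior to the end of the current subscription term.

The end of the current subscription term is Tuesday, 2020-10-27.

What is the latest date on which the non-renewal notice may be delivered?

Counting back 7 calendar days from 2020-10-27 gives 2020-10-20.

2020-10-20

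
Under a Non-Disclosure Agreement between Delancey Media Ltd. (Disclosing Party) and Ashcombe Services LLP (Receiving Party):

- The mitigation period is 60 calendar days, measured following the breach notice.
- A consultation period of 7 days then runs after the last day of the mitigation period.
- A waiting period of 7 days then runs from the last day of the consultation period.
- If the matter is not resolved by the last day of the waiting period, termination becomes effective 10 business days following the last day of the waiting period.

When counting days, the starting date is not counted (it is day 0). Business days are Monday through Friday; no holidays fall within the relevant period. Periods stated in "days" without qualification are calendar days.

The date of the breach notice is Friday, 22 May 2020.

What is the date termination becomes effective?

The last day of the mitigation period: 60 calendar days after 22 May 2020 is 21 July 2020.
Adding 7 calendar days to 21 July 2020 gives 28 July 2020, which is the last day of the consultation period.
Adding 7 calendar days to 28 July 2020 gives 4 August 2020, which is the last day of the waiting period.
The date termination becomes effective: 10 business days after Tuesday, 4 August 2020, skipping weekends — Aug 5, Aug 6, Aug 7, Aug 10, Aug 11, Aug 12, Aug 13, Aug 14, Aug 17, Aug 18 — lands on Tuesday, 18 August 2020.

18 August 2020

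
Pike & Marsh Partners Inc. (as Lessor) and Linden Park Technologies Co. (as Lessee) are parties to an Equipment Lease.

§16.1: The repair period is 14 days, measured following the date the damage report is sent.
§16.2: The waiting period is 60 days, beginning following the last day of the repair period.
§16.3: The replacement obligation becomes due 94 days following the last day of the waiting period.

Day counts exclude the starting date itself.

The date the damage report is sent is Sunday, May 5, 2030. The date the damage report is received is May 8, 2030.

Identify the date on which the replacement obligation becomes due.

The last day of the repair period: May 5, 2030 + 14 days = May 19, 2030.
The last day of the waiting period: 60 calendar days after May 19, 2030 is July 18, 2030.
The date on which the replacement obligation becomes due: July 18, 2030 + 94 days = October 20, 2030.

October 20, 2030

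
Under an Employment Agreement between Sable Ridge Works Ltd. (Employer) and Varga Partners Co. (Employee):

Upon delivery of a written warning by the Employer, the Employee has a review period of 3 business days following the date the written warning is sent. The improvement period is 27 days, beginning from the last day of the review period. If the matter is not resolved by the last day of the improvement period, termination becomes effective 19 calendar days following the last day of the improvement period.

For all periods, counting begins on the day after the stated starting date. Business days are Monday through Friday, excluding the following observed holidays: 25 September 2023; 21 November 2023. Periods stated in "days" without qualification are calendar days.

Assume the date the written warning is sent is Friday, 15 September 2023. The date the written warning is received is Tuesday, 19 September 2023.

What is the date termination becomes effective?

From Friday, 15 September 2023, 3 business days (Sep 18, Sep 19, Sep 20, skipping weekends) brings us to Wednesday, 20 September 2023, which is the last day of the review period.
The last day of the improvement period: 20 September 2023 + 27 days = 17 October 2023.
The date termination becomes effective: 17 October 2023 + 19 days = 5 November 2023.

5 November 2023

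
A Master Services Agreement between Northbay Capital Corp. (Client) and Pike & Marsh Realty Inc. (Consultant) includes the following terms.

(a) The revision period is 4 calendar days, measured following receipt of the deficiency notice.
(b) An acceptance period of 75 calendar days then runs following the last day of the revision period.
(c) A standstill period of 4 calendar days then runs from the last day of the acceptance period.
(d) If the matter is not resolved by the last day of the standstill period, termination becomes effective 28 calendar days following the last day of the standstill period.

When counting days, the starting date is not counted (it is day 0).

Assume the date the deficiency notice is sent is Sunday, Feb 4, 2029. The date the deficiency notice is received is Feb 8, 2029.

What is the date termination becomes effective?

Adding 4 calendar days to Feb 8, 2029 gives Feb 12, 2029, which is the last day of the revision period.
The last day of the acceptance period: Feb 12, 2029 + 75 days = Apr 28, 2029.
Adding 4 calendar days to Apr 28, 2029 gives May 2, 2029, which is the last day of the standstill period.
The date termination becomes effective: 28 calendar days after May 2, 2029 is May 30, 2029.

May 30, 2029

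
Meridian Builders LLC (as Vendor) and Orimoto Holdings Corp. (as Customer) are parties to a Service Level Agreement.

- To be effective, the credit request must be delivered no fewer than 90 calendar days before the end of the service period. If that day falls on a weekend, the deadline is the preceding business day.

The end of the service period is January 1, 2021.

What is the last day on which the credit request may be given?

October 2, 2020

January 1, 2021 minus 90 days is October 3, 2020. That is a Saturday, so the deadline moves back to Friday, October 2, 2020.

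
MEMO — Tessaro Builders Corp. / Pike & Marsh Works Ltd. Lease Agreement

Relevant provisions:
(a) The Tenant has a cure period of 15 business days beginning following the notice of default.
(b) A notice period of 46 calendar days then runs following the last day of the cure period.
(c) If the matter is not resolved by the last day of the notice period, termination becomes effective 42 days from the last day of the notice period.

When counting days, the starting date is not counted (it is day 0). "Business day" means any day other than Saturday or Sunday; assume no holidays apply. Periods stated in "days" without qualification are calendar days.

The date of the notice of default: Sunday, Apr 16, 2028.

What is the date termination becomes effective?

From Sunday, Apr 16, 2028, 15 business days (Apr 17, Apr 18, Apr 19, Apr 20, …, May 3, May 4, May 5, skipping weekends) brings us to Friday, May 5, 2028, which is the last day of the cure period.
Adding 46 calendar days to May 5, 2028 gives Jun 20, 2028, which is the last day of the notice period.
Adding 42 calendar days to Jun 20, 2028 gives Aug 1, 2028, which is the date termination becomes effective.

Aug 1, 2028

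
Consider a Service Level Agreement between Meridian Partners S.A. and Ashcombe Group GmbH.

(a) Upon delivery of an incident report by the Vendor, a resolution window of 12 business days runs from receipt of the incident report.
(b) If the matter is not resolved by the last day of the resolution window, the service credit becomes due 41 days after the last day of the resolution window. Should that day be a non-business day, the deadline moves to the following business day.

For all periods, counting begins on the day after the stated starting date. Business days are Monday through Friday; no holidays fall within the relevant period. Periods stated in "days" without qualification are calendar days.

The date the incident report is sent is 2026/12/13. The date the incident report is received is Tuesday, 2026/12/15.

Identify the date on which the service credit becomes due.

2027/02/10

The last day of the resolution window: counting 12 business days from Tuesday, 2026/12/15 (Dec 16, Dec 17, Dec 18, Dec 21, …, Dec 29, Dec 30, Dec 31, skipping weekends) reaches Thursday, 2026/12/31.
Adding 41 calendar days to 2026/12/31 gives 2027/02/10, which is the date on which the service credit becomes due. 2027/02/10 is a Wednesday, so no roll-forward applies.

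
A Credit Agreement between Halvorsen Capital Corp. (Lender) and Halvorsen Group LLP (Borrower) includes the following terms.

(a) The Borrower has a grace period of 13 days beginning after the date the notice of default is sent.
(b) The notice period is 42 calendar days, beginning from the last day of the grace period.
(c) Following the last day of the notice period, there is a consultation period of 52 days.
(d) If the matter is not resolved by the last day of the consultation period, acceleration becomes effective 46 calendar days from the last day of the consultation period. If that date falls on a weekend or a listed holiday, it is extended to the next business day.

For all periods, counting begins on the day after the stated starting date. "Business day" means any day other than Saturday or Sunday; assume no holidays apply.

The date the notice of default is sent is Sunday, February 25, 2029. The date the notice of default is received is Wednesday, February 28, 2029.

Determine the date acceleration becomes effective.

July 30, 2029

Adding 13 calendar days to February 25, 2029 gives March 10, 2029, which is the last day of the grace period.
Adding 42 calendar days to March 10, 2029 gives April 21, 2029, which is the last day of the notice period.
Adding 52 calendar days to April 21, 2029 gives June 12, 2029, which is the last day of the consultation period.
The date acceleration becomes effective: June 12, 2029 + 46 days = July 28, 2029. That falls on a Saturday, so it rolls to the next business day, Monday, July 30, 2029.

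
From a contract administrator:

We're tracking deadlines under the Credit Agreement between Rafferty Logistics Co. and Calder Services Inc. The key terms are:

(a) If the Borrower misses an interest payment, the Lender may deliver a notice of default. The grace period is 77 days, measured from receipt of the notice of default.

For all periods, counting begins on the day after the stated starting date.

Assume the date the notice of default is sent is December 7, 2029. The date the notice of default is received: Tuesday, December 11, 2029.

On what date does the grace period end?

The last day of the grace period: 77 calendar days after December 11, 2029 is February 26, 2030.

February 26, 2030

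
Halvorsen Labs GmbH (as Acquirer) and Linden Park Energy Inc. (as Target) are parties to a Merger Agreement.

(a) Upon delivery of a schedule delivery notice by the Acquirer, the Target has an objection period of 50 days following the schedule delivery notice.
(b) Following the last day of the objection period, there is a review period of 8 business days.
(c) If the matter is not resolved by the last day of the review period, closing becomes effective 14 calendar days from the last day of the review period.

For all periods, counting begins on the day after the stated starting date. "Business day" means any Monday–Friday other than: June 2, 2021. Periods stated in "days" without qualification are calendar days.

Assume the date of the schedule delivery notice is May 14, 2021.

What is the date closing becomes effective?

July 28, 2021

The last day of the objection period: 50 calendar days after May 14, 2021 is July 3, 2021.
The last day of the review period: 8 business days after Saturday, July 3, 2021, skipping weekends — Jul 5, Jul 6, Jul 7, Jul 8, Jul 9, Jul 12, Jul 13, Jul 14 — lands on Wednesday, July 14, 2021.
The date closing becomes effective: 14 calendar days after July 14, 2021 is July 28, 2021.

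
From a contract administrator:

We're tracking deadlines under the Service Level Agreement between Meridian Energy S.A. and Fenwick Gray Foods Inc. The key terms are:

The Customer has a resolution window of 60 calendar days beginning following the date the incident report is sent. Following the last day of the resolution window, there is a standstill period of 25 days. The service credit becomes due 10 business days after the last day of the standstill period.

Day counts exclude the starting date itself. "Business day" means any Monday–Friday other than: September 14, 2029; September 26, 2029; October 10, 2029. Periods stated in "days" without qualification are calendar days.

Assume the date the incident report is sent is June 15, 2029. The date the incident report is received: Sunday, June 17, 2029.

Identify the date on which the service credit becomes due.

September 24, 2029

Adding 60 calendar days to June 15, 2029 gives August 14, 2029, which is the last day of the resolution window.
The last day of the standstill period: August 14, 2029 + 25 days = September 8, 2029.
The date on which the service credit becomes due: counting 10 business days from Saturday, September 8, 2029 (Sep 10, Sep 11, Sep 12, Sep 13, Sep 17, Sep 18, Sep 19, Sep 20, Sep 21, Sep 24, skipping weekends and the listed holiday on Sep 14) reaches Monday, September 24, 2029.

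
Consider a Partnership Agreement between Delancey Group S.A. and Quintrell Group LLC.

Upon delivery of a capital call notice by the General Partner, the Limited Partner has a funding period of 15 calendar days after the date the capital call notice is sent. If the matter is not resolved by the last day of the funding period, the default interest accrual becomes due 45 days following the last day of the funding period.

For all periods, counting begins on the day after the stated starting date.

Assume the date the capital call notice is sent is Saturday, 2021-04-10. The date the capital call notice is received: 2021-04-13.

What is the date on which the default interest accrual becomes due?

2021-06-09

Adding 15 calendar days to 2021-04-10 gives 2021-04-25, which is the last day of the funding period.
Adding 45 calendar days to 2021-04-25 gives 2021-06-09, which is the date on which the default interest accrual becomes due.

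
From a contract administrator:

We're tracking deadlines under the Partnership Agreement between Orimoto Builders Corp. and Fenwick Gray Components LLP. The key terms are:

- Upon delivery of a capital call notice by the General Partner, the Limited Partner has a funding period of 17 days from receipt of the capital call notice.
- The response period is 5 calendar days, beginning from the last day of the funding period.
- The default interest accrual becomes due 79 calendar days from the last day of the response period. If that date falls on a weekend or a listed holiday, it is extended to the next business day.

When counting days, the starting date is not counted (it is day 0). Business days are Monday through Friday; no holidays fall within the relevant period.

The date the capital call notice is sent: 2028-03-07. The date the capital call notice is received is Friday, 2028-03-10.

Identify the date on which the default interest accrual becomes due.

Adding 17 calendar days to 2028-03-10 gives 2028-03-27, which is the last day of the funding period.
The last day of the response period: 2028-03-27 + 5 days = 2028-04-01.
The date on which the default interest accrual becomes due: 2028-04-01 + 79 days = 2028-06-19. 2028-06-19 is a Monday, so no roll-forward applies.

2028-06-19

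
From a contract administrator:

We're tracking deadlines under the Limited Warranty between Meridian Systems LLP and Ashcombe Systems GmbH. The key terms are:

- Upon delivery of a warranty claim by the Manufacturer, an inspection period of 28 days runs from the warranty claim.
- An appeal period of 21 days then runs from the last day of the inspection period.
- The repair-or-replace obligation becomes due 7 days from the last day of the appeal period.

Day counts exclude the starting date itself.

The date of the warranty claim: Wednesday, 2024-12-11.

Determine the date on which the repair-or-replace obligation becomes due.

2025-02-05

The last day of the inspection period: 2024-12-11 + 28 days = 2025-01-08.
The last day of the appeal period: 21 calendar days after 2025-01-08 is 2025-01-29.
The date on which the repair-or-replace obligation becomes due: 2025-01-29 + 7 days = 2025-02-05.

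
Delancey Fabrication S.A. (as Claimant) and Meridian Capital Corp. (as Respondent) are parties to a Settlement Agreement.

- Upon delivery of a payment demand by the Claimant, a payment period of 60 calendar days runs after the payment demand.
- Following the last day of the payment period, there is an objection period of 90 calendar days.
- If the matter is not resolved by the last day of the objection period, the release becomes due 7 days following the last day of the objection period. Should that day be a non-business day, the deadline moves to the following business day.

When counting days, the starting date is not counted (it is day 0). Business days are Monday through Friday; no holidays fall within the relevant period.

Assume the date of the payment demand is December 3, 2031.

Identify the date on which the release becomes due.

The last day of the payment period: 60 calendar days after December 3, 2031 is February 1, 2032.
The last day of the objection period: 90 calendar days after February 1, 2032 is May 1, 2032.
Adding 7 calendar days to May 1, 2032 gives May 8, 2032, which is the date on which the release becomes due. That falls on a Saturday, so it rolls to the next business day, Monday, May 10, 2032.

May 10, 2032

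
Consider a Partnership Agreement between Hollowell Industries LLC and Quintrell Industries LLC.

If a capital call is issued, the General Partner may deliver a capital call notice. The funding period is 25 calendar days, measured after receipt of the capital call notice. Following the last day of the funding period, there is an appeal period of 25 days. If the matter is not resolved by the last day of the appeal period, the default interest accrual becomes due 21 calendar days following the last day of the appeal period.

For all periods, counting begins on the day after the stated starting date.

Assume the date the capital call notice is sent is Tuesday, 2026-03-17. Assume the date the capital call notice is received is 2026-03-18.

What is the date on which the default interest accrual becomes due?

The last day of the funding period: 25 calendar days after 2026-03-18 is 2026-04-12.
The last day of the appeal period: 2026-04-12 + 25 days = 2026-05-07.
The date on which the default interest accrual becomes due: 2026-05-07 + 21 days = 2026-05-28.

2026-05-28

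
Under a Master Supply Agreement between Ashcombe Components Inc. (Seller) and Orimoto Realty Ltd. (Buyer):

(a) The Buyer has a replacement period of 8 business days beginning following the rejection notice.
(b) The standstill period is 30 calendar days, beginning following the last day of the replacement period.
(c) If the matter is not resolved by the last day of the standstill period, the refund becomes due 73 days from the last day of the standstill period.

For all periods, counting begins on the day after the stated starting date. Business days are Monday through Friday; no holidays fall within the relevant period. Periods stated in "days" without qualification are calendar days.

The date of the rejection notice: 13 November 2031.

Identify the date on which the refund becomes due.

The last day of the replacement period: 8 business days after Thursday, 13 November 2031, skipping weekends — Nov 14, Nov 17, Nov 18, Nov 19, Nov 20, Nov 21, Nov 24, Nov 25 — lands on Tuesday, 25 November 2031.
The last day of the standstill period: 30 calendar days after 25 November 2031 is 25 December 2031.
Adding 73 calendar days to 25 December 2031 gives 7 March 2032, which is the date on which the refund becomes due.

7 March 2032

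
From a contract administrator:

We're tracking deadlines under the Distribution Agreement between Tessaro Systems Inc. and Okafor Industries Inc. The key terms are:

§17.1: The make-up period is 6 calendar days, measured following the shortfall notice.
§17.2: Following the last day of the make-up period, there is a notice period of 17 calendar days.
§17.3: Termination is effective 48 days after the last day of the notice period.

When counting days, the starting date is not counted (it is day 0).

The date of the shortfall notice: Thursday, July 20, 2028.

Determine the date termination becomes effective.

September 29, 2028

Adding 6 calendar days to July 20, 2028 gives July 26, 2028, which is the last day of the make-up period.
Adding 17 calendar days to July 26, 2028 gives August 12, 2028, which is the last day of the notice period.
Adding 48 calendar days to August 12, 2028 gives September 29, 2028, which is the date termination becomes effective.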